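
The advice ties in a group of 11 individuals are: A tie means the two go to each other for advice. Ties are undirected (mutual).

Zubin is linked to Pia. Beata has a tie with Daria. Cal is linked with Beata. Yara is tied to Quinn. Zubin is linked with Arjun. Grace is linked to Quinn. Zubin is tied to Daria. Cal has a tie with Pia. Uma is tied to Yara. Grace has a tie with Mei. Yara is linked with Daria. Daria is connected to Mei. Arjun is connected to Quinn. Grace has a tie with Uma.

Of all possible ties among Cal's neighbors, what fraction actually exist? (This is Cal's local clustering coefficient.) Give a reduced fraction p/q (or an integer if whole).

0

Cal's neighbors: Beata and Pia (k = 2).
Possible neighbor pairs: C(2,2) = 1. Edges among them: none → e = 0.
Clustering(Cal) = 0/1.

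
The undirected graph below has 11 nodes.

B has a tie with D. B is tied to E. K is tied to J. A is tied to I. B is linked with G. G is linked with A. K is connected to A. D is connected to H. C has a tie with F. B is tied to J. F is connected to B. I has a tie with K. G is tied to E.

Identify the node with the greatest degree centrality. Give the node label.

Degrees — A:3, B:5, C:1, D:2, E:2, F:2, G:3, H:1, I:2, J:2, K:3.
The maximum is 5, attained only by B.

B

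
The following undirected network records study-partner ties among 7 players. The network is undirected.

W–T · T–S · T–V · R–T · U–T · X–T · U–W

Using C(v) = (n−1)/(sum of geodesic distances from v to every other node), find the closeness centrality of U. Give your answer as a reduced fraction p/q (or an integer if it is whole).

3/5

Distances from U: R:2, S:2, T:1, V:2, W:1, X:2. Sum = 10.
n = 7, so closeness = 6/10 = 3/5.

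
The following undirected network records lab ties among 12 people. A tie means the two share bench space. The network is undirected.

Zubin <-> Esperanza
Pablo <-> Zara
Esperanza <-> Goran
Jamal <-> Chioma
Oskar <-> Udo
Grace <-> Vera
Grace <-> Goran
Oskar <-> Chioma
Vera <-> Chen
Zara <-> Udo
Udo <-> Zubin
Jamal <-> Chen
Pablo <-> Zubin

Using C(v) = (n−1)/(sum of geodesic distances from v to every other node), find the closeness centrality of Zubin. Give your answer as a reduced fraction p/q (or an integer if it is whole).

Distances from Zubin: Chen:5, Chioma:3, Esperanza:1, Goran:2, Grace:3, Jamal:4, Oskar:2, Pablo:1, Udo:1, Vera:4, Zara:2. Sum = 28.
n = 12, so closeness = 11/28.

11/28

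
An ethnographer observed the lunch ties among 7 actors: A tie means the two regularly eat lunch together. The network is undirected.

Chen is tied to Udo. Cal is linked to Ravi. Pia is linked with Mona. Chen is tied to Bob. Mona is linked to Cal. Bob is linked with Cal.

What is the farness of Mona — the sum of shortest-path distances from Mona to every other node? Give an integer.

Distances from Mona: Bob:2, Cal:1, Chen:3, Pia:1, Ravi:2, Udo:4.
Sum = 2 + 1 + 3 + 1 + 2 + 4 = 13.

13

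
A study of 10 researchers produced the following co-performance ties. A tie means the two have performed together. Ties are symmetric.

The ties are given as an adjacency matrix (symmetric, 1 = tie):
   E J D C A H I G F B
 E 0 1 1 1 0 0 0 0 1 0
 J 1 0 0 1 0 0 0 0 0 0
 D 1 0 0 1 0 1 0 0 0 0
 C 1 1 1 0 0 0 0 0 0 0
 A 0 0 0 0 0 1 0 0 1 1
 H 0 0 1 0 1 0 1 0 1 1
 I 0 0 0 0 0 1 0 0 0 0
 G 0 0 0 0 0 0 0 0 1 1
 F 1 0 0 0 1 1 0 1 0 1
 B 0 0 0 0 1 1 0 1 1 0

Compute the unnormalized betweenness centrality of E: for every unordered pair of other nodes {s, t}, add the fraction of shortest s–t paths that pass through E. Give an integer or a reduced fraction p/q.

Pairs whose geodesics pass through E — J–D: 1/2; J–A: 1; J–H: 2/3; J–I: 2/3; J–G: 1; J–F: 1; J–B: 1; D–G: 1/3; D–F: 1/2; C–A: 1/2; C–G: 1; C–F: 1; C–B: 1/2.
All other pairs contribute 0.
Summing the contributions gives betweenness(E) = 29/3.

29/3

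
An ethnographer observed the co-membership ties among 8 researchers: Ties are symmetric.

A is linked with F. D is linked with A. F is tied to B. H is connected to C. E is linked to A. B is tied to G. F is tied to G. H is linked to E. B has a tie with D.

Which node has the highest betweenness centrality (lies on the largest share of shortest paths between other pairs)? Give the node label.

Unnormalized betweenness of each node: A:25/2, B:3/2, C:0, D:2, E:10, F:6, G:0, H:6.
A has the largest value, 25/2, making it the main broker — the node through which the most shortest paths run.

A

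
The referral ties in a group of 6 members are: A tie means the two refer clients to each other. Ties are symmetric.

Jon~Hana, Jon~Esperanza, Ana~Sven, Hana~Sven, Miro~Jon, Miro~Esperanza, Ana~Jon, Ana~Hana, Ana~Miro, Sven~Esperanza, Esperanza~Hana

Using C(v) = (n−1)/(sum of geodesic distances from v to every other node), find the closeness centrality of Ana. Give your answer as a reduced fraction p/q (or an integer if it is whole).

5/6

Distances from Ana: Esperanza:2, Hana:1, Jon:1, Miro:1, Sven:1. Sum = 6.
n = 6, so closeness = 5/6.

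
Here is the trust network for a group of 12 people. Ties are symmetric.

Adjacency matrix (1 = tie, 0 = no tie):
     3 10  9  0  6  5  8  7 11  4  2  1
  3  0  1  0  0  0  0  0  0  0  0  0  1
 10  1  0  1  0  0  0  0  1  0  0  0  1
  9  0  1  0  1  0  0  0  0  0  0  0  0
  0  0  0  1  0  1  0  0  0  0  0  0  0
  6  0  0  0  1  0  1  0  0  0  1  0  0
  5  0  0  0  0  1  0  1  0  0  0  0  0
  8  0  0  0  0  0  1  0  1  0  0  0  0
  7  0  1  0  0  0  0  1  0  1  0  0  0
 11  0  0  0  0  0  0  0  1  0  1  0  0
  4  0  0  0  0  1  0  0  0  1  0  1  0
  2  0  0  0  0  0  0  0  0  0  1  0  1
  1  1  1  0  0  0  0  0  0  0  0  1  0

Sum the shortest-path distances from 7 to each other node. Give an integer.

22

Distances from 7: 0:3, 1:2, 2:3, 3:2, 4:2, 5:2, 6:3, 8:1, 9:2, 10:1, 11:1.
Sum = 3 + 2 + 3 + 2 + 2 + 2 + 3 + 1 + 2 + 1 + 1 = 22.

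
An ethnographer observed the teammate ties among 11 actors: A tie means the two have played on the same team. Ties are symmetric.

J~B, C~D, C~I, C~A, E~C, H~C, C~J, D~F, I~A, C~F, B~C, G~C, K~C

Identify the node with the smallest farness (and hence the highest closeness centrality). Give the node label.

Farness (sum of distances to all others) for each node — A:18, B:18, C:10, D:18, E:19, F:18, G:19, H:19, I:18, J:18, K:19.
The smallest farness is 10, for C, so C has the highest closeness.

C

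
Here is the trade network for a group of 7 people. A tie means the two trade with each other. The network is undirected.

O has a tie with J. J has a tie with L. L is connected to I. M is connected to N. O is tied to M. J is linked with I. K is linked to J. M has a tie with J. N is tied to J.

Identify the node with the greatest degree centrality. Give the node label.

J

Degrees — I:2, J:6, K:1, L:2, M:3, N:2, O:2.
The maximum is 6, attained only by J.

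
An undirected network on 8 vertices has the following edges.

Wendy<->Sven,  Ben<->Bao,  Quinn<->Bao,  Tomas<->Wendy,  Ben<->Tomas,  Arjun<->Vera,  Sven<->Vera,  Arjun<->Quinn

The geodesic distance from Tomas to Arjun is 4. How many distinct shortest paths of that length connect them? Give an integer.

2

The shortest distance is 4. The length-4 paths are: Tomas–Wendy–Sven–Vera–Arjun; Tomas–Ben–Bao–Quinn–Arjun.
That gives 2 distinct shortest paths.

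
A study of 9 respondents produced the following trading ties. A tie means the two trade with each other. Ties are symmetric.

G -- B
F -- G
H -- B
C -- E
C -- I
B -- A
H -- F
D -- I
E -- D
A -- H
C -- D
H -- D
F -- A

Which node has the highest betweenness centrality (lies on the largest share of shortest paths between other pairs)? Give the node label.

Unnormalized betweenness of each node: A:1/3, B:3, C:1/2, D:31/2, E:0, F:3, G:1/3, H:49/3, I:0.
H has the largest value, 49/3, making it the main broker — the node through which the most shortest paths run.

H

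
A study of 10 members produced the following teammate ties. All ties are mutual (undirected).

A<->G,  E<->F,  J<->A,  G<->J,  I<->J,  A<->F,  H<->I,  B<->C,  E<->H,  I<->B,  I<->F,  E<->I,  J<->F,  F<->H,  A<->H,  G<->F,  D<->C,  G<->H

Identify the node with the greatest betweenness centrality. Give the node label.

Unnormalized betweenness of each node: A:1/4, B:14, C:8, D:0, E:0, F:53/12, G:1/4, H:11/3, I:75/4, J:8/3.
I has the largest value, 75/4, making it the main broker — the node through which the most shortest paths run.

I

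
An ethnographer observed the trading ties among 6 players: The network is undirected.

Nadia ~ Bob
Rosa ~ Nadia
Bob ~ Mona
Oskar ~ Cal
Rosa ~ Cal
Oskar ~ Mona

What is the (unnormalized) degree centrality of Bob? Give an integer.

Bob is directly tied to Mona and Nadia. That is 2 neighbors, so the degree of Bob is 2.

2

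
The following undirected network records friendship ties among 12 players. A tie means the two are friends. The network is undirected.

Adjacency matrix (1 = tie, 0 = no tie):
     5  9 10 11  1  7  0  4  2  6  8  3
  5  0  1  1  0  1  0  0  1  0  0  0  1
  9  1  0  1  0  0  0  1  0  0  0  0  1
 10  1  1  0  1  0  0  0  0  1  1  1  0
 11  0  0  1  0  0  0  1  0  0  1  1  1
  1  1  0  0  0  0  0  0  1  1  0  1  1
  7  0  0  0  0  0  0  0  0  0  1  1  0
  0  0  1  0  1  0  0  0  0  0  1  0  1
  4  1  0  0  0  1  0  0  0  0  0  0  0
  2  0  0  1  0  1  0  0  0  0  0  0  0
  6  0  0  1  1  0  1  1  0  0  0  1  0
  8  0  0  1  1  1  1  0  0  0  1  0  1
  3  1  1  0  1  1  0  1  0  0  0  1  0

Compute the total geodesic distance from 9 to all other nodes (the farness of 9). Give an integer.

19

Distances from 9: 0:1, 1:2, 2:2, 3:1, 4:2, 5:1, 6:2, 7:3, 8:2, 10:1, 11:2.
Sum = 1 + 2 + 2 + 1 + 2 + 1 + 2 + 3 + 2 + 1 + 2 = 19.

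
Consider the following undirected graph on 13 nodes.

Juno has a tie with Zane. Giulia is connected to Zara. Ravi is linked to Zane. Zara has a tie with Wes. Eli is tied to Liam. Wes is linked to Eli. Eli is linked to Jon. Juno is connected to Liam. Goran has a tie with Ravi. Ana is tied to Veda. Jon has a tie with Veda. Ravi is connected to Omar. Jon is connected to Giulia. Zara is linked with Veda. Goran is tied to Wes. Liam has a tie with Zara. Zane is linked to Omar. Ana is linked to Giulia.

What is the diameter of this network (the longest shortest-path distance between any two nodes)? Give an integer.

Eccentricity of each node (its greatest distance to any other): Ana:6, Eli:4, Giulia:5, Goran:4, Jon:5, Juno:4, Liam:3, Omar:6, Ravi:5, Veda:5, Wes:3, Zane:5, Zara:4.
The maximum eccentricity is 6, realized for instance by the pair Ana–Omar via Ana – Veda – Zara – Wes – Goran – Ravi – Omar. So the diameter is 6.

6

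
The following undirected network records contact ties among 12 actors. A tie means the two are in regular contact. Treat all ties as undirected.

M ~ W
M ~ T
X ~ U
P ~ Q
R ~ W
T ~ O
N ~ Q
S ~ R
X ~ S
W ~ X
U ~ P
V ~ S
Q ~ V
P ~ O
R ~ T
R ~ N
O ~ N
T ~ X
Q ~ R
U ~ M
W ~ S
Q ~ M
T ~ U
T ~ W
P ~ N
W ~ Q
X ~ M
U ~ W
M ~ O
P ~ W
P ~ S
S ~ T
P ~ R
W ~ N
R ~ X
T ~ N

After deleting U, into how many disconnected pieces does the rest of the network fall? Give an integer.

1

U's neighbors (M, P, T, W, and X) remain reachable from one another through other ties, so the rest of the network stays in one piece.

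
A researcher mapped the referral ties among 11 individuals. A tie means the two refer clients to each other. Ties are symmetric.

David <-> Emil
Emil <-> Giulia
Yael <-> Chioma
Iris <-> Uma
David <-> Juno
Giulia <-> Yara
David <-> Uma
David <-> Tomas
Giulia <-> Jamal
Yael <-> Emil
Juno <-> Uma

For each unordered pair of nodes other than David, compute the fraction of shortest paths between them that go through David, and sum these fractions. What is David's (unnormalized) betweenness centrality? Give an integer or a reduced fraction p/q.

Pairs whose geodesics pass through David — Juno–Giulia: 1; Juno–Yael: 1; Juno–Jamal: 1; Juno–Emil: 1; Juno–Tomas: 1; Juno–Chioma: 1; Juno–Yara: 1; Giulia–Uma: 1; Giulia–Tomas: 1; Giulia–Iris: 1; Yael–Uma: 1; Yael–Tomas: 1; Yael–Iris: 1; Uma–Jamal: 1 … (+13 more pairs).
All other pairs contribute 0.
Summing the contributions gives betweenness(David) = 27.

27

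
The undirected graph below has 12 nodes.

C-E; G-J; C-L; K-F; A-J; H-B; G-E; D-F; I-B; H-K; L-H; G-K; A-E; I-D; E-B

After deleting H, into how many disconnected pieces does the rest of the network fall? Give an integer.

1

H's neighbors (B, K, and L) remain reachable from one another through other ties, so the rest of the network stays in one piece.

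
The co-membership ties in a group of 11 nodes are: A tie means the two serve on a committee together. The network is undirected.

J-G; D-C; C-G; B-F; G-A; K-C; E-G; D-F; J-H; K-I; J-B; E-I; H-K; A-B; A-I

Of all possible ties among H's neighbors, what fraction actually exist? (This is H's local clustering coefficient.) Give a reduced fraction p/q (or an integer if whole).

H's neighbors: J and K (k = 2).
Possible neighbor pairs: C(2,2) = 1. Edges among them: none → e = 0.
Clustering(H) = 0/1.

0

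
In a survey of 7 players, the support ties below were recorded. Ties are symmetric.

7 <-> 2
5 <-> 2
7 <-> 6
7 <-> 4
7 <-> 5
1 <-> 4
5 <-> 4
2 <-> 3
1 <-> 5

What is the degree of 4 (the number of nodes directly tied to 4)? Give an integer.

4 is directly tied to 1, 5, and 7. That is 3 neighbors, so the degree of 4 is 3.

3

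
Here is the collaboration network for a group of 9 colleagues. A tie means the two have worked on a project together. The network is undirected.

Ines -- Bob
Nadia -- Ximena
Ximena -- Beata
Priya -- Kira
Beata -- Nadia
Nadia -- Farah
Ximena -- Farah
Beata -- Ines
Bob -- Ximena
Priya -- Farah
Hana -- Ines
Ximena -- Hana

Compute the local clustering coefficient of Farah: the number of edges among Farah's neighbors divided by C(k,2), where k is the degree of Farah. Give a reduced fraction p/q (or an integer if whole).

Farah's neighbors: Nadia, Priya, and Ximena (k = 3).
Possible neighbor pairs: C(3,2) = 3. Edges among them: Nadia–Ximena → e = 1.
Clustering(Farah) = 1/3.

1/3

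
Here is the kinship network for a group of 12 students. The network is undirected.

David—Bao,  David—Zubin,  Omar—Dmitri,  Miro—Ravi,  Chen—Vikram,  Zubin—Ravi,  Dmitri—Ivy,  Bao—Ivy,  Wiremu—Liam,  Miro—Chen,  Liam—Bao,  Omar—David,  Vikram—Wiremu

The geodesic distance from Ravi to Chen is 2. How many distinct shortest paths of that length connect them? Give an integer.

1

The shortest distance is 2, and the only length-2 path is Ravi–Miro–Chen. So there is exactly 1 shortest path.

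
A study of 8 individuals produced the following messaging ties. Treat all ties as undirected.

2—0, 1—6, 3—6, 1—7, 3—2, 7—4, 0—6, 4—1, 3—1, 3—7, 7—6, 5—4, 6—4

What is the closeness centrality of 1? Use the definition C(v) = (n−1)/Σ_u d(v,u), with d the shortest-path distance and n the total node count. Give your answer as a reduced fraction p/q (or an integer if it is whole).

Distances from 1: 0:2, 2:2, 3:1, 4:1, 5:2, 6:1, 7:1. Sum = 10.
n = 8, so closeness = 7/10.

7/10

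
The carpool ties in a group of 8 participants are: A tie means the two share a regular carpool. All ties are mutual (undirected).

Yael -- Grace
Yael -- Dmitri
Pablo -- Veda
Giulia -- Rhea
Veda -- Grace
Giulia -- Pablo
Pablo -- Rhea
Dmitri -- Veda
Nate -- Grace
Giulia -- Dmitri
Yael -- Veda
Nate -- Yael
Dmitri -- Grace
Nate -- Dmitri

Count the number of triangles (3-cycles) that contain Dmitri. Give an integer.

Dmitri's neighbors: Giulia, Grace, Nate, Veda, and Yael.
Neighbor pairs that are themselves tied: Dmitri–Grace–Nate; Dmitri–Grace–Veda; Dmitri–Grace–Yael; Dmitri–Nate–Yael; Dmitri–Veda–Yael. Each forms one triangle with Dmitri, for 5 in total.

5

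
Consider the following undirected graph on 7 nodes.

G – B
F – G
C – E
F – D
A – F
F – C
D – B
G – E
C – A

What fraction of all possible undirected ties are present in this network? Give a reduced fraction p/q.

There are 9 edges and 7 nodes, so the maximum possible is C(7,2) = 21.
Density = 9/21 = 3/7.

3/7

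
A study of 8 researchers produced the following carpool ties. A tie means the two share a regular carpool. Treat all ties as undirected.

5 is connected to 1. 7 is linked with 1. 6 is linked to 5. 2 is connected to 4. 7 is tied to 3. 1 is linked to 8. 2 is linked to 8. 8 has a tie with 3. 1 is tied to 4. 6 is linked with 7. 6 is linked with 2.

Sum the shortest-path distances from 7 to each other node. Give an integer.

11

Distances from 7: 1:1, 2:2, 3:1, 4:2, 5:2, 6:1, 8:2.
Sum = 1 + 2 + 1 + 2 + 2 + 1 + 2 = 11.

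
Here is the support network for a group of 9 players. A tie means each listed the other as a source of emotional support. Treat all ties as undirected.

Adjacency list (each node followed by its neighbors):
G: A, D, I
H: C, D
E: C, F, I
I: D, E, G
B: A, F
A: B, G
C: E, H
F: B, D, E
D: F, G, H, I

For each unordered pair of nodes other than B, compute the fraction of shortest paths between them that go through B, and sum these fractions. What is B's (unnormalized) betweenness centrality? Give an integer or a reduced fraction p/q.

Pairs whose geodesics pass through B — C–A: 1/3; E–A: 1/2; F–A: 1.
All other pairs contribute 0.
Summing the contributions gives betweenness(B) = 11/6.

11/6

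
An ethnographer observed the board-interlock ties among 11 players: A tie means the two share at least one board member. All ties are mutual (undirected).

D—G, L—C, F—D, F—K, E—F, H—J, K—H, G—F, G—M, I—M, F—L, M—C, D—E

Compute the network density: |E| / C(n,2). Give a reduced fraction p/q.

There are 13 edges and 11 nodes, so the maximum possible is C(11,2) = 55.
Density = 13/55.

13/55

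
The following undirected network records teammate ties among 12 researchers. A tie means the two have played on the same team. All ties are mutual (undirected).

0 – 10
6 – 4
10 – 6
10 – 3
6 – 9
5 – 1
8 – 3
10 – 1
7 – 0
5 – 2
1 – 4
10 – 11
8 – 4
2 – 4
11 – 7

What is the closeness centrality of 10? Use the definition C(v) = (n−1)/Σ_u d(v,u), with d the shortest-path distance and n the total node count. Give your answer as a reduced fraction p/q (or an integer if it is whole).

11/18

Distances from 10: 0:1, 1:1, 2:3, 3:1, 4:2, 5:2, 6:1, 7:2, 8:2, 9:2, 11:1. Sum = 18.
n = 12, so closeness = 11/18.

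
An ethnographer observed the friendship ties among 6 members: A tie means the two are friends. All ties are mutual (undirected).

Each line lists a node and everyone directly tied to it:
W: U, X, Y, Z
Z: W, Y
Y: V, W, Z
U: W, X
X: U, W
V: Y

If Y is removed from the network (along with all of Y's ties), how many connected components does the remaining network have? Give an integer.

Without Y, the remaining ties split the others into: {U, W, X, Z}; {V}.
That's 2 separate components.

2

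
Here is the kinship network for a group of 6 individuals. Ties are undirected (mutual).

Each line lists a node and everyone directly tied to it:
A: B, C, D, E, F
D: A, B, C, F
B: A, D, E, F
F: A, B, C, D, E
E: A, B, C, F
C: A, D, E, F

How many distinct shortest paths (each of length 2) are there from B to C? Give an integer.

The shortest distance is 2. The length-2 paths are: B–A–C; B–E–C; B–D–C; B–F–C.
That gives 4 distinct shortest paths.

4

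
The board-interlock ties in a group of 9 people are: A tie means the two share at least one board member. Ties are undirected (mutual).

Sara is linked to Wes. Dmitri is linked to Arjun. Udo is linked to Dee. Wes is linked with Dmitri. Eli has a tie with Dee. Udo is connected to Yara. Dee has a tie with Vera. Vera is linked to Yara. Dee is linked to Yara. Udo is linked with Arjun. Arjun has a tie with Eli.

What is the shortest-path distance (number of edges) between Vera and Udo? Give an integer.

One shortest route is Vera – Dee – Udo, which uses 2 edges, and Vera and Udo are not directly tied, so nothing shorter exists. So d(Vera,Udo) = 2.

2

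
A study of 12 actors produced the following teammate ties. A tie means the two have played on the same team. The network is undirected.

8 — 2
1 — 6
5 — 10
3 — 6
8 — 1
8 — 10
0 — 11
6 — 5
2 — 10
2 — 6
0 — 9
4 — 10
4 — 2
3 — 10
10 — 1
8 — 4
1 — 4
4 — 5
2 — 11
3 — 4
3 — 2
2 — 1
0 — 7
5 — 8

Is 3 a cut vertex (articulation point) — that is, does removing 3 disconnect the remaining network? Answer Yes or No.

No

Even without 3, every remaining node can still reach every other (the residual graph is connected), so 3 is not a cut vertex.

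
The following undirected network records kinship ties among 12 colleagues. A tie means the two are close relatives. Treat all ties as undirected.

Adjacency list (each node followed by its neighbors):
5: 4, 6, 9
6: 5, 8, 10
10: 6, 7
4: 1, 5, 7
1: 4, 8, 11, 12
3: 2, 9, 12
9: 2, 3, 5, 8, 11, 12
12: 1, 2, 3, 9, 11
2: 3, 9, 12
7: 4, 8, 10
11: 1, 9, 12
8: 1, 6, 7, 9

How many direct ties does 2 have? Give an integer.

3

2 is directly tied to 3, 9, and 12. That is 3 neighbors, so the degree of 2 is 3.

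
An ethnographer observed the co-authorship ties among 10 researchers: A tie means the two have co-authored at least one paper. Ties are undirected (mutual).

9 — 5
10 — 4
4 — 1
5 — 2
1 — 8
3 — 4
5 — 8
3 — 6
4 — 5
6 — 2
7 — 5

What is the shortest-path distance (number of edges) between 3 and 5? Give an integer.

2

One shortest route is 3 – 4 – 5, which uses 2 edges, and 3 and 5 are not directly tied, so nothing shorter exists. So d(3,5) = 2.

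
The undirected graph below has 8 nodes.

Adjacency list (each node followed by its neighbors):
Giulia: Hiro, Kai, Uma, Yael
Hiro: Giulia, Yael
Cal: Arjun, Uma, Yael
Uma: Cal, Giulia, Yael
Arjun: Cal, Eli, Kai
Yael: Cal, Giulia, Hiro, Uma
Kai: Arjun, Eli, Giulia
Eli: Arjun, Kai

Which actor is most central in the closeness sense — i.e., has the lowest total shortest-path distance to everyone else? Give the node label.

Giulia

Farness (sum of distances to all others) for each node — Arjun:12, Cal:11, Eli:15, Giulia:10, Hiro:14, Kai:11, Uma:12, Yael:11.
The smallest farness is 10, for Giulia, so Giulia has the highest closeness.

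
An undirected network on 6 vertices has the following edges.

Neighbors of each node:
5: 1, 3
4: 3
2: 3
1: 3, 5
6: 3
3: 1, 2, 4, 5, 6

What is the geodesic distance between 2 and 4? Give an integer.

One shortest route is 2 – 3 – 4, which uses 2 edges, and 2 and 4 are not directly tied, so nothing shorter exists. So d(2,4) = 2.

2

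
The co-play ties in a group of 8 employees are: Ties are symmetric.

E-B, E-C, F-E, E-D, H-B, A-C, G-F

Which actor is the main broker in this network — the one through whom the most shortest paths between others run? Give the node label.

Unnormalized betweenness of each node: A:0, B:6, C:6, D:0, E:18, F:6, G:0, H:0.
E has the largest value, 18, making it the main broker — the node through which the most shortest paths run.

E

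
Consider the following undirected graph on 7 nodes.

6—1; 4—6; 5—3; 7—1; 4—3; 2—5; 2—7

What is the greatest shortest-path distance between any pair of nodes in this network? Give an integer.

Eccentricity of each node (its greatest distance to any other): 1:3, 2:3, 3:3, 4:3, 5:3, 6:3, 7:3.
The maximum eccentricity is 3, realized for instance by the pair 3–1 via 3 – 4 – 6 – 1. So the diameter is 3.

3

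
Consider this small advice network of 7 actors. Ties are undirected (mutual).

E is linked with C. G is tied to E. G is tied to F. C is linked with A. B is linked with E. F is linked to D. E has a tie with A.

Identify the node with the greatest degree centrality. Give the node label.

Degrees — A:2, B:1, C:2, D:1, E:4, F:2, G:2.
The maximum is 4, attained only by E.

E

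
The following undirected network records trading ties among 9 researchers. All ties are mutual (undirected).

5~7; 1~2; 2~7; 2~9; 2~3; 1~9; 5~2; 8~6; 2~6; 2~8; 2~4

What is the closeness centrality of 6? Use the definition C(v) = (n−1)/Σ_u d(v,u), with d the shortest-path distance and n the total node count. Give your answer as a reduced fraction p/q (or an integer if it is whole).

Distances from 6: 1:2, 2:1, 3:2, 4:2, 5:2, 7:2, 8:1, 9:2. Sum = 14.
n = 9, so closeness = 8/14 = 4/7.

4/7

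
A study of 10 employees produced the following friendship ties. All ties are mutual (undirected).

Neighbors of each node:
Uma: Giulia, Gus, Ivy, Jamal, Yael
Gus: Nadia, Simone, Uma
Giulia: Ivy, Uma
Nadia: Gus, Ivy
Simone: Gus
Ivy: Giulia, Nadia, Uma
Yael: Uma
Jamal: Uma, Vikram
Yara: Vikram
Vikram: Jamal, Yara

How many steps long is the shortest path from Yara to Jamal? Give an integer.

2

One shortest route is Yara – Vikram – Jamal, which uses 2 edges, and Yara and Jamal are not directly tied, so nothing shorter exists. So d(Yara,Jamal) = 2.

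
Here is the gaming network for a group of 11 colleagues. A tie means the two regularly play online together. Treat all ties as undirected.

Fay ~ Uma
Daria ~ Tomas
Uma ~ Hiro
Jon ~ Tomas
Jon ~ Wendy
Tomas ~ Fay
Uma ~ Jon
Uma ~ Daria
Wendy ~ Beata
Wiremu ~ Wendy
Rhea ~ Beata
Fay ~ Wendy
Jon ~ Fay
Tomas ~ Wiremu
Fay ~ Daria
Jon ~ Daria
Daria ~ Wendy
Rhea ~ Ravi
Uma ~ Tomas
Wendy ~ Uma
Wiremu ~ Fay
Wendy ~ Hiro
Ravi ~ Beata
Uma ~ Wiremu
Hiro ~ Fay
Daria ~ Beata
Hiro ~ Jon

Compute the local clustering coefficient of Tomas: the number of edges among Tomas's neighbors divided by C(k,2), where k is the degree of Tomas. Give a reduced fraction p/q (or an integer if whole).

4/5

Tomas's neighbors: Daria, Fay, Jon, Uma, and Wiremu (k = 5).
Possible neighbor pairs: C(5,2) = 10. Edges among them: Daria–Fay, Daria–Jon, Daria–Uma, Fay–Jon, Fay–Uma, Fay–Wiremu, Jon–Uma, Uma–Wiremu → e = 8.
Clustering(Tomas) = 8/10 = 4/5.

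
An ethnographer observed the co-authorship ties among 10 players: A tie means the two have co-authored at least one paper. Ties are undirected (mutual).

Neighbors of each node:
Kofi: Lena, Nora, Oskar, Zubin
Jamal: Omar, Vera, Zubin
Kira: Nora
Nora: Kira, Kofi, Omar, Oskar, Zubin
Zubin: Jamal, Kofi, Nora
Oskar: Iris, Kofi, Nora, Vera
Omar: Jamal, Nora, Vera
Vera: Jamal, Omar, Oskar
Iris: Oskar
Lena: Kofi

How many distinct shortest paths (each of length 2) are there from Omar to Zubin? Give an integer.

2

The shortest distance is 2. The length-2 paths are: Omar–Jamal–Zubin; Omar–Nora–Zubin.
That gives 2 distinct shortest paths.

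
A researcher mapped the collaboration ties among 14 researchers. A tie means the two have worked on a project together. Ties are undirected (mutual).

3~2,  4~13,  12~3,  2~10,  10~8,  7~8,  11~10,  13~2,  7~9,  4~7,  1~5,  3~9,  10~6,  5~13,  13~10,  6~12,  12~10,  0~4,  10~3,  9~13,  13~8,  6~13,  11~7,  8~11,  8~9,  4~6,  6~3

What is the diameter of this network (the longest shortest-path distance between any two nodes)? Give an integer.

4

Eccentricity of each node (its greatest distance to any other): 0:4, 1:4, 2:3, 3:4, 4:3, 5:3, 6:3, 7:4, 8:3, 9:3, 10:3, 11:4, 12:4, 13:2.
The maximum eccentricity is 4, realized for instance by the pair 11–1 via 11 – 10 – 13 – 5 – 1. So the diameter is 4.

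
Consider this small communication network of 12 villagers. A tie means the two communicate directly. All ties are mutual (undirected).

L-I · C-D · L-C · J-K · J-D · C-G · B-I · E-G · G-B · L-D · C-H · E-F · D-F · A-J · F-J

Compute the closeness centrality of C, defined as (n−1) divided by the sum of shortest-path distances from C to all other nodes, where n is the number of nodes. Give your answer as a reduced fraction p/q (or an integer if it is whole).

11/20

Distances from C: A:3, B:2, D:1, E:2, F:2, G:1, H:1, I:2, J:2, K:3, L:1. Sum = 20.
n = 12, so closeness = 11/20.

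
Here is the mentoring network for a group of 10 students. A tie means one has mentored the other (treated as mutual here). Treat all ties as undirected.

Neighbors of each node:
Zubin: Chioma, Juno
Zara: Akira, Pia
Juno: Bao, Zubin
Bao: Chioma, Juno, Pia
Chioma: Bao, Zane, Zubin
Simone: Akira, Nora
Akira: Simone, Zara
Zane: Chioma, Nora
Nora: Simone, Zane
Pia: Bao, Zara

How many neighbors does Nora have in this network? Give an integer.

Nora is directly tied to Simone and Zane. That is 2 neighbors, so the degree of Nora is 2.

2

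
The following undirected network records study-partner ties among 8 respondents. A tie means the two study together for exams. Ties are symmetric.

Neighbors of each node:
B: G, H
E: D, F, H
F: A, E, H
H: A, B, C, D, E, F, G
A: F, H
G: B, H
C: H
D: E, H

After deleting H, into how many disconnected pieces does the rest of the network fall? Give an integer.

Without H, the remaining ties split the others into: {A, D, E, F}; {B, G}; {C}.
That's 3 separate components.

3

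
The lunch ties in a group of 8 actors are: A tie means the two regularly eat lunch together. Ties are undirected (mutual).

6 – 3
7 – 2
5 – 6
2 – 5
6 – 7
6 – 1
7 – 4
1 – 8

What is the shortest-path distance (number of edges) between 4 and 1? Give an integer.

One shortest route is 4 – 7 – 6 – 1, which uses 3 edges, and at distance 2 from 4 we only reach {2, 6}, which does not include 1. So d(4,1) = 3.

3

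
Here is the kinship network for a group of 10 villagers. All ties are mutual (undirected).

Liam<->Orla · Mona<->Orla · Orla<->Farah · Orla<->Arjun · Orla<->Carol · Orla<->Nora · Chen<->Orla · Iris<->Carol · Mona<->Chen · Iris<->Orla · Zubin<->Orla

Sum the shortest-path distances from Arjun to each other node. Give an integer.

Distances from Arjun: Carol:2, Chen:2, Farah:2, Iris:2, Liam:2, Mona:2, Nora:2, Orla:1, Zubin:2.
Sum = 2 + 2 + 2 + 2 + 2 + 2 + 2 + 1 + 2 = 17.

17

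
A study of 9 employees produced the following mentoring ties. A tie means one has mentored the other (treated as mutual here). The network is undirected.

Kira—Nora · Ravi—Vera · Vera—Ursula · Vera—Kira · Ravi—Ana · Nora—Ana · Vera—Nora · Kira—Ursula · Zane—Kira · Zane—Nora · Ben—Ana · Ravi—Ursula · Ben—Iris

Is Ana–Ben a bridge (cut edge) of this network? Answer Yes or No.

Yes

Without the Ana–Ben edge there is no alternate route between Ana and Ben, so the network disconnects. It is a bridge.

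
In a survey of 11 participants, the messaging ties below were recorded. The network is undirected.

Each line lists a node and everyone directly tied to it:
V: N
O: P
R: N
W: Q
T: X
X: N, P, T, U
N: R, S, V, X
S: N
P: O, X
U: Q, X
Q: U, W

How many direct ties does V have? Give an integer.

1

V is directly tied to N. That is 1 neighbor, so the degree of V is 1.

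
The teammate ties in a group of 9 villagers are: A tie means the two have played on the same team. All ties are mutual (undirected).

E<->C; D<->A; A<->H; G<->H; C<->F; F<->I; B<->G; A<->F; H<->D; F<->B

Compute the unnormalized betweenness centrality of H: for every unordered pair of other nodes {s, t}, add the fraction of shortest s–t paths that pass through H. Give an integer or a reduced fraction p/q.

Pairs whose geodesics pass through H — B–D: 1/2; G–D: 1; G–A: 1.
All other pairs contribute 0.
Summing the contributions gives betweenness(H) = 5/2.

5/2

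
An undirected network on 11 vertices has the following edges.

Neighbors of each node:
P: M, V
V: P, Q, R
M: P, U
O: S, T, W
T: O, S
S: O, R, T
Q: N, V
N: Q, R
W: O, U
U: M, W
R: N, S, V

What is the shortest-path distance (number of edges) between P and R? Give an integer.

One shortest route is P – V – R, which uses 2 edges, and P and R are not directly tied, so nothing shorter exists. So d(P,R) = 2.

2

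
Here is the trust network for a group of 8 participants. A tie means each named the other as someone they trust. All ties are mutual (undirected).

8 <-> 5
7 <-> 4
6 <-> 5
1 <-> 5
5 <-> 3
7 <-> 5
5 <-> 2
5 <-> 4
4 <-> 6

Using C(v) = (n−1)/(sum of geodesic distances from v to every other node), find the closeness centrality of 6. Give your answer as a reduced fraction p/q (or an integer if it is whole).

7/12

Distances from 6: 1:2, 2:2, 3:2, 4:1, 5:1, 7:2, 8:2. Sum = 12.
n = 8, so closeness = 7/12.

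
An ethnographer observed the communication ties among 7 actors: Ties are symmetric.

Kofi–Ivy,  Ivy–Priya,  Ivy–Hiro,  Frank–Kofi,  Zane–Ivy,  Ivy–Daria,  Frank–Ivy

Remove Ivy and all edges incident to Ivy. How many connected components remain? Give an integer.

5

Without Ivy, the remaining ties split the others into: {Daria}; {Priya}; {Hiro}; {Frank, Kofi}; {Zane}.
That's 5 separate components.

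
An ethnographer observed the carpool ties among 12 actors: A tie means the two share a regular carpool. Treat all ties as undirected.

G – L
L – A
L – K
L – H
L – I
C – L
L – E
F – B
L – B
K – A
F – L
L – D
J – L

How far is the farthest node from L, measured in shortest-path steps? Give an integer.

1

Distances from L: A:1, B:1, C:1, D:1, E:1, F:1, G:1, H:1, I:1, J:1, K:1.
The largest is 1 (to I, G, B, A, H, C, J, D, K, E, and F), so the eccentricity of L is 1.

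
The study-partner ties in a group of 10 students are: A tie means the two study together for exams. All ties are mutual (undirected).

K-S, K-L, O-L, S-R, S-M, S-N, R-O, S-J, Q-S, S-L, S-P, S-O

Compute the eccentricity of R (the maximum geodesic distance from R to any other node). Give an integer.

Distances from R: J:2, K:2, L:2, M:2, N:2, O:1, P:2, Q:2, S:1.
The largest is 2 (to M, N, L, P, J, Q, and K), so the eccentricity of R is 2.

2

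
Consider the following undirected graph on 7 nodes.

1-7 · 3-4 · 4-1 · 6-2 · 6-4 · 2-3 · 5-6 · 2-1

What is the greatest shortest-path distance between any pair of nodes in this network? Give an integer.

Eccentricity of each node (its greatest distance to any other): 1:3, 2:2, 3:3, 4:2, 5:4, 6:3, 7:4.
The maximum eccentricity is 4, realized for instance by the pair 5–7 via 5 – 6 – 4 – 1 – 7. So the diameter is 4.

4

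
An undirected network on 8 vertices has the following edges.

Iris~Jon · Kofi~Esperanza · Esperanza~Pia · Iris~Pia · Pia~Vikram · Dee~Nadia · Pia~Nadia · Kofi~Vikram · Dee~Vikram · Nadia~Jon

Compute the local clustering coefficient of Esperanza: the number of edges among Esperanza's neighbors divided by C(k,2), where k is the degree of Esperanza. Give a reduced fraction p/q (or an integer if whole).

Esperanza's neighbors: Kofi and Pia (k = 2).
Possible neighbor pairs: C(2,2) = 1. Edges among them: none → e = 0.
Clustering(Esperanza) = 0/1.

0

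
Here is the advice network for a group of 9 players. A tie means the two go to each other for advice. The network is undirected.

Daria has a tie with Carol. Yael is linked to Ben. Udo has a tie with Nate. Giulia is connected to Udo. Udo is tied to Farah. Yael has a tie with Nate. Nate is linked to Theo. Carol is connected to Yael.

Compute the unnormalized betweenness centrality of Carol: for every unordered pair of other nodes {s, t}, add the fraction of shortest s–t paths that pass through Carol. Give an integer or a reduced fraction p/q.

7

Pairs whose geodesics pass through Carol — Giulia–Daria: 1; Nate–Daria: 1; Udo–Daria: 1; Theo–Daria: 1; Farah–Daria: 1; Yael–Daria: 1; Daria–Ben: 1.
All other pairs contribute 0.
Summing the contributions gives betweenness(Carol) = 7.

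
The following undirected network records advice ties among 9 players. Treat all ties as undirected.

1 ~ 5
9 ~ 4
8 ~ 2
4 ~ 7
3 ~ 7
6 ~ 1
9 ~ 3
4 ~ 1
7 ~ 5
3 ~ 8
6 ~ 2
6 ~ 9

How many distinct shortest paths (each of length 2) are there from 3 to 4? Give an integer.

2

The shortest distance is 2. The length-2 paths are: 3–9–4; 3–7–4.
That gives 2 distinct shortest paths.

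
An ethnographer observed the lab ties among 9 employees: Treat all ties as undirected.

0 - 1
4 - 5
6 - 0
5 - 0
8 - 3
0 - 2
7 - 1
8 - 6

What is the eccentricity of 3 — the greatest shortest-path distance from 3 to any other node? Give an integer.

5

Distances from 3: 0:3, 1:4, 2:4, 4:5, 5:4, 6:2, 7:5, 8:1.
The largest is 5 (to 4 and 7), so the eccentricity of 3 is 5.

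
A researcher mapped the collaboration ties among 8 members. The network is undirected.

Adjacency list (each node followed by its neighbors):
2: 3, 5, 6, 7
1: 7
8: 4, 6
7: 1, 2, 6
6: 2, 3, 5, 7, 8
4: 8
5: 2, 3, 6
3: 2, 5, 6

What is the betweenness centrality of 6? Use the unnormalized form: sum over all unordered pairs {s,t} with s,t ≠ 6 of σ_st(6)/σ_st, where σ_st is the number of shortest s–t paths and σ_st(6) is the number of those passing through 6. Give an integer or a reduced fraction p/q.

Pairs whose geodesics pass through 6 — 8–2: 1; 8–1: 1; 8–5: 1; 8–3: 1; 8–7: 1; 4–2: 1; 4–1: 1; 4–5: 1; 4–3: 1; 4–7: 1; 1–5: 1/2; 1–3: 1/2; 5–7: 1/2; 3–7: 1/2.
All other pairs contribute 0.
Summing the contributions gives betweenness(6) = 12.

12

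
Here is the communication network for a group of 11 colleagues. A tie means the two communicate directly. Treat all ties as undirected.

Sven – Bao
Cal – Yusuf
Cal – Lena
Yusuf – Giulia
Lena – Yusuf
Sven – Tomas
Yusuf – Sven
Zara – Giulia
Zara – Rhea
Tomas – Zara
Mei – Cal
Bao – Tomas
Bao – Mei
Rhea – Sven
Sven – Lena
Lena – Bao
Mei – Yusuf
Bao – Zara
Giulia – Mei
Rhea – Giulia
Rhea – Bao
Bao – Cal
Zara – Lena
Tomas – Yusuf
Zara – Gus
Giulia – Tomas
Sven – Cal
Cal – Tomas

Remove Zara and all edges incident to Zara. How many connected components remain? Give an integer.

2

Without Zara, the remaining ties split the others into: {Bao, Cal, Giulia, Lena, Mei, Rhea, Sven, Tomas, Yusuf}; {Gus}.
That's 2 separate components.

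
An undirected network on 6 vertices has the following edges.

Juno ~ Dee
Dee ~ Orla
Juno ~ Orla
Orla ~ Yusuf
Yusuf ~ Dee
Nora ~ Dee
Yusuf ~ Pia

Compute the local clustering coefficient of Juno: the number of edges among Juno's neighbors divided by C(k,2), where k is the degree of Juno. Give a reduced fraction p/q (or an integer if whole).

1

Juno's neighbors: Dee and Orla (k = 2).
Possible neighbor pairs: C(2,2) = 1. Edges among them: Dee–Orla → e = 1.
Clustering(Juno) = 1/1.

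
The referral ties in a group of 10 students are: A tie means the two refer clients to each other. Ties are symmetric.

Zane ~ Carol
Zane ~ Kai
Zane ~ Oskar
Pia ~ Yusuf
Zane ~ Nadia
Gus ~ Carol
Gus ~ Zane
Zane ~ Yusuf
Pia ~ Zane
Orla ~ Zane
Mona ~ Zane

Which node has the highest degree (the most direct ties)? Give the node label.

Zane

Degrees — Carol:2, Gus:2, Kai:1, Mona:1, Nadia:1, Orla:1, Oskar:1, Pia:2, Yusuf:2, Zane:9.
The maximum is 9, attained only by Zane.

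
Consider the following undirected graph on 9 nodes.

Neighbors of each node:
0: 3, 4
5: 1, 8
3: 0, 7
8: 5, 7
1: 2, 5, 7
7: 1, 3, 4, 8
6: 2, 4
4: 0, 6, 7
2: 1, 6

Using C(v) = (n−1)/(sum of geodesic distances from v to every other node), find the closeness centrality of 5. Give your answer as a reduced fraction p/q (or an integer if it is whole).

Distances from 5: 0:4, 1:1, 2:2, 3:3, 4:3, 6:3, 7:2, 8:1. Sum = 19.
n = 9, so closeness = 8/19.

8/19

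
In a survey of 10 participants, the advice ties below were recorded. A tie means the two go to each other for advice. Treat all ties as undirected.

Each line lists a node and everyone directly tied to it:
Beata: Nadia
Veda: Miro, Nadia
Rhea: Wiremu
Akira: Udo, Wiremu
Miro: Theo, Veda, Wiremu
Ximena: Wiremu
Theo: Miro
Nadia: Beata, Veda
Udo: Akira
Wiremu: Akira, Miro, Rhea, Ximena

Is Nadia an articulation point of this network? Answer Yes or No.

Removing Nadia leaves {Akira, Miro, Rhea, Theo, Udo, Veda, Wiremu, and Ximena} with no path to {Beata}, so the network splits into 2 components. Nadia is a cut vertex.

Yes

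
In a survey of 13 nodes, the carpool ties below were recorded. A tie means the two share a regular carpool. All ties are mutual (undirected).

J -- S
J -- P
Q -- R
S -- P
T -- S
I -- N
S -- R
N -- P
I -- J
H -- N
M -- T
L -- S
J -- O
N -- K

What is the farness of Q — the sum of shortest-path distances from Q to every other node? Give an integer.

Distances from Q: H:5, I:4, J:3, K:5, L:3, M:4, N:4, O:4, P:3, R:1, S:2, T:3.
Sum = 5 + 4 + 3 + 5 + 3 + 4 + 4 + 4 + 3 + 1 + 2 + 3 = 41.

41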